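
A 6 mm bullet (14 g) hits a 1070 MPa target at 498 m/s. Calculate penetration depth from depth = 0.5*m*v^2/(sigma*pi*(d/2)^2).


A = pi*(d/2)^2 = pi*(6/2)^2 = 28.2743 mm^2
E = 0.5*m*v^2 = 0.5*0.014*498^2 = 1736.03 J
depth = E/(sigma*A) = 1736.03 J / (1070 MPa * 28.2743 mm^2) = 1736.03/(1070 * 28.2743) m = 0.0573826 m ≈ 57.38 mm

57.38 mm


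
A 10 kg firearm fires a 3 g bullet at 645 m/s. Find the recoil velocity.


v_recoil = m_p * v_p / m_gun = 0.003 * 645 / 10 = 0.1935 m/s

0.1935 m/s


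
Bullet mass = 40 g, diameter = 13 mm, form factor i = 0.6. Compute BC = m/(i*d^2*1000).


BC = m/(i*d^2*1000) = 40/(0.6 * 13^2 * 1000) = 0.0003945

0.0003945


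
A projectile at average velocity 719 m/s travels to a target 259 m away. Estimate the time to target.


t = d/v = 259/719 = 0.3602 s

0.3602 s


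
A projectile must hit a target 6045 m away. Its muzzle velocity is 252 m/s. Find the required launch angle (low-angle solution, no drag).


sin(2*theta) = R*g/v0^2 = 6045*9.81/252^2 = 0.933822, theta = arcsin(0.933822)/2 = 34.52°

34.52 degrees


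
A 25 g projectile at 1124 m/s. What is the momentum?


p = m*v = 0.025*1124 = 28.1 kg·m/s

28.1 kg·m/s


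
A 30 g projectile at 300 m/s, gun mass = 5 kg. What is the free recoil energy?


v_r = m_p*v_p/m_gun = 0.03*300/5 = 1.8 m/s, E_r = 0.5*m_gun*v_r^2 = 0.5*5*1.8^2 = 8.1 J

8.1 J


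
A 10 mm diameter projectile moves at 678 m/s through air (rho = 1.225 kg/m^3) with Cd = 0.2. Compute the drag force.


A = pi*(d/2)^2 = pi*(10/2000)^2 = 7.85398e-05 m^2
Fd = 0.5*Cd*rho*A*v^2 = 0.5*0.2*1.225*7.85398e-05*678^2 = 4.423 N

4.423 N


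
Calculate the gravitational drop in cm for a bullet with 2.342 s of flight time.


drop = 0.5*g*t^2 = 0.5*9.81*2.342^2 = 26.9037 m ≈ 2690 cm

2690 cm


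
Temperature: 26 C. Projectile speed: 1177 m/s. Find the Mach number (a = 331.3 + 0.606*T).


a = 331.3 + 0.606*(26) = 347.056 m/s
M = v/a = 1177/347.056 = 3.391

3.391


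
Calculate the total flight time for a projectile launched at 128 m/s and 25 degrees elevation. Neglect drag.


T = 2*v0*sin(theta)/g = 2*128*sin(25°)/9.81 = 11.03 s

11.03 s


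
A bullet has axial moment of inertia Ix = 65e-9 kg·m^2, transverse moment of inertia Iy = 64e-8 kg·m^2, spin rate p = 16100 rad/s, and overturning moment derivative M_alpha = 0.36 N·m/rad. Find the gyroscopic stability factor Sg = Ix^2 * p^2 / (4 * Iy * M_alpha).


Sg = Ix^2 * p^2 / (4 * Iy * M_alpha) = (65e-9)^2 * 16100^2 / (4 * 64e-8 * 0.36) = 1.188

1.188


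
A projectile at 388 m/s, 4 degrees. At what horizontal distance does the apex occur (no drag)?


R = v0^2*sin(2*theta)/g = 388^2*sin(2*4°)/9.81 = 2135.75 m
apex_dist = R/2 = 2135.75/2 = 1068 m

1068 m


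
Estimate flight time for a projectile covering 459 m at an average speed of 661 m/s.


t = d/v = 459/661 = 0.6944 s

0.6944 s


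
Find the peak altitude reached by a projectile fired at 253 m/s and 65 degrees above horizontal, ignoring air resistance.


H = (v0*sin(theta))^2 / (2g) = (253*sin(65°))^2 / (2*9.81) = 2680 m

2680 m


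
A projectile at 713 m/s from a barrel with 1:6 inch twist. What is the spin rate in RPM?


twist_m = 6*0.0254 = 0.1524 m
spin = v/twist = 713/0.1524 = 4678.478 rev/s
RPM = spin*60 = 4678.478*60 ≈ 280709 RPM

280709 RPM


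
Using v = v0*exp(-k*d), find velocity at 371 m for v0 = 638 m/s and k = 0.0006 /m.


v = v0*exp(-k*d) = 638*exp(-0.0006*371) = 510.7 m/s

510.7 m/s


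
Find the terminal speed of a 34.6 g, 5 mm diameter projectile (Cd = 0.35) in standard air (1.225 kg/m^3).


A = pi*(d/2)^2 = pi*(5/2000)^2 = 1.96350e-05 m^2
vt = sqrt(2mg/(Cd*rho*A)) = sqrt(2*0.0346*9.81/(0.35 * 1.225 * 1.96350e-05)) = 284 m/s

284 m/s


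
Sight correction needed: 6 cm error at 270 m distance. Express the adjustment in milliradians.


1 mrad subtends 1 cm per 10 m of range, so adj = error_cm / (dist_m / 10) = 6 / (270/10) = 0.2222 mrad

0.2222 mrad


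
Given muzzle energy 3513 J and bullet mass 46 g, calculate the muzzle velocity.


v = sqrt(2*E/m) = sqrt(2*3513/0.046) = 390.8 m/s

390.8 m/s


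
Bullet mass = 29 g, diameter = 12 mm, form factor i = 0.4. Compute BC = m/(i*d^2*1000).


BC = m/(i*d^2*1000) = 29/(0.4 * 12^2 * 1000) = 0.0005035

0.0005035


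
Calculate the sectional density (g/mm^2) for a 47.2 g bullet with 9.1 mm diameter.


SD = m/d^2 = 47.2/9.1^2 = 0.57 g/mm^2

0.57 g/mm^2


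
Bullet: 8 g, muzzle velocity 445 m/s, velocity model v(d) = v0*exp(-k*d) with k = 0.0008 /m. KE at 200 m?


v = v0*exp(-k*d) = 445*exp(-0.0008*200) = 379.204 m/s
E = 0.5*m*v^2 = 0.5*0.008*379.204^2 = 575.2 J

575.2 J


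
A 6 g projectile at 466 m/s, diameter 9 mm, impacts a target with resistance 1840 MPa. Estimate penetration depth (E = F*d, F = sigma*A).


A = pi*(d/2)^2 = pi*(9/2)^2 = 63.6173 mm^2
E = 0.5*m*v^2 = 0.5*0.006*466^2 = 651.468 J
depth = E/(sigma*A) = 651.468 J / (1840 MPa * 63.6173 mm^2) = 651.468/(1840 * 63.6173) m = 0.00556545 m ≈ 5.565 mm

5.565 mm


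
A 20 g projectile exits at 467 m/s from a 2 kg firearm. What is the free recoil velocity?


v_recoil = m_p * v_p / m_gun = 0.02 * 467 / 2 = 4.67 m/s

4.67 m/s


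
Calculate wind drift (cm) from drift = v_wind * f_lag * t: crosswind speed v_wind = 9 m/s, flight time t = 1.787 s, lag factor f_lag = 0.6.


drift = v_wind * lag * t = 9 * 0.6 * 1.787 = 9.6498 m ≈ 965 cm

965 cm


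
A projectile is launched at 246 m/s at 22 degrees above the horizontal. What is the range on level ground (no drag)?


R = v0^2 * sin(2*theta) / g = 246^2 * sin(2*22°) / 9.81 = 4285 m

4285 m


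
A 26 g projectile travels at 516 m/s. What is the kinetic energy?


E = 0.5*m*v^2 = 0.5*0.026*516^2 = 3461 J

3461 J


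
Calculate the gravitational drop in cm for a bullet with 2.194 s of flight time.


drop = 0.5*g*t^2 = 0.5*9.81*2.194^2 = 23.6109 m ≈ 2361 cm

2361 cm


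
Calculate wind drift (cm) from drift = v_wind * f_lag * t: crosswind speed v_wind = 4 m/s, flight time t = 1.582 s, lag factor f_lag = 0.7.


drift = v_wind * lag * t = 4 * 0.7 * 1.582 = 4.4296 m ≈ 443 cm

443 cm


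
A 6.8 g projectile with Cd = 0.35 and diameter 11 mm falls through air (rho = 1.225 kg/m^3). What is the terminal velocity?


A = pi*(d/2)^2 = pi*(11/2000)^2 = 9.50332e-05 m^2
vt = sqrt(2mg/(Cd*rho*A)) = sqrt(2*0.0068*9.81/(0.35 * 1.225 * 9.50332e-05)) = 57.22 m/s

57.22 m/s


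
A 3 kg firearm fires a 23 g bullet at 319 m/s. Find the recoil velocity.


v_recoil = m_p * v_p / m_gun = 0.023 * 319 / 3 = 2.446 m/s

2.446 m/s


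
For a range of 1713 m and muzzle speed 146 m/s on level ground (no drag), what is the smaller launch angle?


sin(2*theta) = R*g/v0^2 = 1713*9.81/146^2 = 0.788353, theta = arcsin(0.788353)/2 = 26.02°

26.02 degrees


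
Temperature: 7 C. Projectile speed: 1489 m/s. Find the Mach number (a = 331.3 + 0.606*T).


a = 331.3 + 0.606*(7) = 335.542 m/s
M = v/a = 1489/335.542 = 4.438

4.438


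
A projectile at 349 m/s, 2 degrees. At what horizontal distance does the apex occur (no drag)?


R = v0^2*sin(2*theta)/g = 349^2*sin(2*2°)/9.81 = 866.097 m
apex_dist = R/2 = 866.097/2 = 433 m

433 m


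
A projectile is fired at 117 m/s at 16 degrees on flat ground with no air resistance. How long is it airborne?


T = 2*v0*sin(theta)/g = 2*117*sin(16°)/9.81 = 6.575 s

6.575 s


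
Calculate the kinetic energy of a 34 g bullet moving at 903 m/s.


E = 0.5*m*v^2 = 0.5*0.034*903^2 = 13862 J

13862 J


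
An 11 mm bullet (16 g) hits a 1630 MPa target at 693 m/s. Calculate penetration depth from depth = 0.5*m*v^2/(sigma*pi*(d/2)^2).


A = pi*(d/2)^2 = pi*(11/2)^2 = 95.0332 mm^2
E = 0.5*m*v^2 = 0.5*0.016*693^2 = 3841.99 J
depth = E/(sigma*A) = 3841.99 J / (1630 MPa * 95.0332 mm^2) = 3841.99/(1630 * 95.0332) m = 0.0248024 m ≈ 24.8 mm

24.8 mm


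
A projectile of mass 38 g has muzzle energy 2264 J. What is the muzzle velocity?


v = sqrt(2*E/m) = sqrt(2*2264/0.038) = 345.2 m/s

345.2 m/s


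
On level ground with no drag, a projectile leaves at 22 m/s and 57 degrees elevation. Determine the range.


R = v0^2 * sin(2*theta) / g = 22^2 * sin(2*57°) / 9.81 = 45.07 m

45.07 m


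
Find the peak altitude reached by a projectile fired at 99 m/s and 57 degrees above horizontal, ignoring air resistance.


H = (v0*sin(theta))^2 / (2g) = (99*sin(57°))^2 / (2*9.81) = 351.4 m

351.4 m


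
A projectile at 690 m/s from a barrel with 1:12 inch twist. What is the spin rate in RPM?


twist_m = 12*0.0254 = 0.3048 m
spin = v/twist = 690/0.3048 = 2263.78 rev/s
RPM = spin*60 = 2263.78*60 ≈ 135827 RPM

135827 RPM


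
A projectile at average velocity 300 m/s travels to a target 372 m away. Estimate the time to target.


t = d/v = 372/300 = 1.24 s

1.24 s


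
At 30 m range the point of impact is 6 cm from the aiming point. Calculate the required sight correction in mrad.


1 mrad subtends 1 cm per 10 m of range, so adj = error_cm / (dist_m / 10) = 6 / (30/10) = 2 mrad

2 mrad


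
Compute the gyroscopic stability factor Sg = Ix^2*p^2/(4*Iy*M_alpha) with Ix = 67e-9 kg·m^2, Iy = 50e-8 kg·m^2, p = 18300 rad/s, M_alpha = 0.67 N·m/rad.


Sg = Ix^2 * p^2 / (4 * Iy * M_alpha) = (67e-9)^2 * 18300^2 / (4 * 50e-8 * 0.67) = 1.122

1.122


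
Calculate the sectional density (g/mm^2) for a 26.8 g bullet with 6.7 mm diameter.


SD = m/d^2 = 26.8/6.7^2 = 0.597 g/mm^2

0.597 g/mm^2


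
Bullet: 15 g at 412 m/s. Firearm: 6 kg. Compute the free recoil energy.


v_r = m_p*v_p/m_gun = 0.015*412/6 = 1.03 m/s, E_r = 0.5*m_gun*v_r^2 = 0.5*6*1.03^2 = 3.183 J

3.183 J


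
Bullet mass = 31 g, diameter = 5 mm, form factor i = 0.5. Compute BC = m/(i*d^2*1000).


BC = m/(i*d^2*1000) = 31/(0.5 * 5^2 * 1000) = 0.00248

0.00248


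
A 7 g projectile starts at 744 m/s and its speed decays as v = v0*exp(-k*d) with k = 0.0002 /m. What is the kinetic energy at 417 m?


v = v0*exp(-k*d) = 744*exp(-0.0002*417) = 684.467 m/s
E = 0.5*m*v^2 = 0.5*0.007*684.467^2 = 1640 J

1640 J


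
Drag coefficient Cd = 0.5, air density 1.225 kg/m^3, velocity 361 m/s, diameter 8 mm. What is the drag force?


A = pi*(d/2)^2 = pi*(8/2000)^2 = 5.02655e-05 m^2
Fd = 0.5*Cd*rho*A*v^2 = 0.5*0.5*1.225*5.02655e-05*361^2 = 2.006 N

2.006 N


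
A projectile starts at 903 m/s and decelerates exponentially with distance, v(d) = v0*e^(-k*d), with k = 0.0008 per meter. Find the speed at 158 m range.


v = v0*exp(-k*d) = 903*exp(-0.0008*158) = 795.8 m/s

795.8 m/s


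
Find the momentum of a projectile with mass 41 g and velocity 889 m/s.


p = m*v = 0.041*889 = 36.45 kg·m/s

36.45 kg·m/s


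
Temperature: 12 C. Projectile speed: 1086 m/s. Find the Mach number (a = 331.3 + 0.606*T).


a = 331.3 + 0.606*(12) = 338.572 m/s
M = v/a = 1086/338.572 = 3.208

3.208


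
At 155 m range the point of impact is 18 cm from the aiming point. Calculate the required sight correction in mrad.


1 mrad subtends 1 cm per 10 m of range, so adj = error_cm / (dist_m / 10) = 18 / (155/10) = 1.161 mrad

1.161 mrad


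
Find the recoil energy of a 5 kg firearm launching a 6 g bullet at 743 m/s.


v_r = m_p*v_p/m_gun = 0.006*743/5 = 0.8916 m/s, E_r = 0.5*m_gun*v_r^2 = 0.5*5*0.8916^2 = 1.987 J

1.987 J


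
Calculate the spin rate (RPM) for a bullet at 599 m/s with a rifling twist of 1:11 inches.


twist_m = 11*0.0254 = 0.2794 m
spin = v/twist = 599/0.2794 = 2143.88 rev/s
RPM = spin*60 = 2143.88*60 ≈ 128633 RPM

128633 RPM


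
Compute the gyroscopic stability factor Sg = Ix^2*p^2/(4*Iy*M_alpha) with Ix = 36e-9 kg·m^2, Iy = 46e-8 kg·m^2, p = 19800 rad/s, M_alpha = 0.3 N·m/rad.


Sg = Ix^2 * p^2 / (4 * Iy * M_alpha) = (36e-9)^2 * 19800^2 / (4 * 46e-8 * 0.3) = 0.9204

0.9204


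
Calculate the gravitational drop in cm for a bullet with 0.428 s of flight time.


drop = 0.5*g*t^2 = 0.5*9.81*0.428^2 = 0.898518 m ≈ 89.85 cm

89.85 cm


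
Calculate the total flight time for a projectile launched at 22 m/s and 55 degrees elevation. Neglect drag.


T = 2*v0*sin(theta)/g = 2*22*sin(55°)/9.81 = 3.674 s

3.674 s


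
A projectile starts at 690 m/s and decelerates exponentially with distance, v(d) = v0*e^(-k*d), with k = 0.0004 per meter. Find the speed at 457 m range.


v = v0*exp(-k*d) = 690*exp(-0.0004*457) = 574.7 m/s

574.7 m/s


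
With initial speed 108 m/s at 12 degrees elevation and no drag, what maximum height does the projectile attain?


H = (v0*sin(theta))^2 / (2g) = (108*sin(12°))^2 / (2*9.81) = 25.7 m

25.7 m


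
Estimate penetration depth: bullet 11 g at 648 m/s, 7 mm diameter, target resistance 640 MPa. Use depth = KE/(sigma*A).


A = pi*(d/2)^2 = pi*(7/2)^2 = 38.4845 mm^2
E = 0.5*m*v^2 = 0.5*0.011*648^2 = 2309.47 J
depth = E/(sigma*A) = 2309.47 J / (640 MPa * 38.4845 mm^2) = 2309.47/(640 * 38.4845) m = 0.0937663 m ≈ 93.77 mm

93.77 mm


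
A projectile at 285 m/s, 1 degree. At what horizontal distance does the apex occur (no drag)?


R = v0^2*sin(2*theta)/g = 285^2*sin(2*1°)/9.81 = 288.961 m
apex_dist = R/2 = 288.961/2 = 144.5 m

144.5 m


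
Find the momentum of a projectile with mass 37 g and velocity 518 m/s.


p = m*v = 0.037*518 = 19.17 kg·m/s

19.17 kg·m/s


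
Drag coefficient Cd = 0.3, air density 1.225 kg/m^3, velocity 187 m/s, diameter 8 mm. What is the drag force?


A = pi*(d/2)^2 = pi*(8/2000)^2 = 5.02655e-05 m^2
Fd = 0.5*Cd*rho*A*v^2 = 0.5*0.3*1.225*5.02655e-05*187^2 = 0.323 N

0.323 N


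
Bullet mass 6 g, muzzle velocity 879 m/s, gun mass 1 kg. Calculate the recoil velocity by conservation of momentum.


v_recoil = m_p * v_p / m_gun = 0.006 * 879 / 1 = 5.274 m/s

5.274 m/s


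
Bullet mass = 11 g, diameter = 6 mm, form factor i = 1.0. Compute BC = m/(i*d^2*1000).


BC = m/(i*d^2*1000) = 11/(1.0 * 6^2 * 1000) = 0.0003056

0.0003056


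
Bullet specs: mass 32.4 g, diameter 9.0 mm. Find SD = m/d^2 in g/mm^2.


SD = m/d^2 = 32.4/9.0^2 = 0.4 g/mm^2

0.4 g/mm^2


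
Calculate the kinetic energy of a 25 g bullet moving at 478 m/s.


E = 0.5*m*v^2 = 0.5*0.025*478^2 = 2856 J

2856 J


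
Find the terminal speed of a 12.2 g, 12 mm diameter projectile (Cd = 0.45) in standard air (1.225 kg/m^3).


A = pi*(d/2)^2 = pi*(12/2000)^2 = 1.13097e-04 m^2
vt = sqrt(2mg/(Cd*rho*A)) = sqrt(2*0.0122*9.81/(0.45 * 1.225 * 1.13097e-04)) = 61.96 m/s

61.96 m/s


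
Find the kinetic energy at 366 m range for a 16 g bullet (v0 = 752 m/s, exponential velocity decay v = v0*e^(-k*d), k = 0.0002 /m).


v = v0*exp(-k*d) = 752*exp(-0.0002*366) = 698.92 m/s
E = 0.5*m*v^2 = 0.5*0.016*698.92^2 = 3908 J

3908 J


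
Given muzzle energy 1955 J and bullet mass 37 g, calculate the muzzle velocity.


v = sqrt(2*E/m) = sqrt(2*1955/0.037) = 325.1 m/s

325.1 m/s


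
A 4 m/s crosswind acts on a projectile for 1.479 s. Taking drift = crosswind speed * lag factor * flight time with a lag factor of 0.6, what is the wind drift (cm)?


drift = v_wind * lag * t = 4 * 0.6 * 1.479 = 3.5496 m ≈ 355 cm

355 cm


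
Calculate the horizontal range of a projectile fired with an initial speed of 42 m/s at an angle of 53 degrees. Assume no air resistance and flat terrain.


R = v0^2 * sin(2*theta) / g = 42^2 * sin(2*53°) / 9.81 = 172.9 m

172.9 m


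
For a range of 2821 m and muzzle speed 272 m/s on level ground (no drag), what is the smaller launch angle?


sin(2*theta) = R*g/v0^2 = 2821*9.81/272^2 = 0.374054, theta = arcsin(0.374054)/2 = 10.98°

10.98 degrees


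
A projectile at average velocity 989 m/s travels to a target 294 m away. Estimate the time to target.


t = d/v = 294/989 = 0.2973 s

0.2973 s


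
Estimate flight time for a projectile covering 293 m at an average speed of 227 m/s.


t = d/v = 293/227 = 1.291 s

1.291 s


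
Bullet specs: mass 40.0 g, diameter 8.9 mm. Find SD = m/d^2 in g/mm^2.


SD = m/d^2 = 40.0/8.9^2 = 0.505 g/mm^2

0.505 g/mm^2


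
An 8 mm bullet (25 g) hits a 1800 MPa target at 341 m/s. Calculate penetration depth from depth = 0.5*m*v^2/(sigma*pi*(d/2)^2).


A = pi*(d/2)^2 = pi*(8/2)^2 = 50.2655 mm^2
E = 0.5*m*v^2 = 0.5*0.025*341^2 = 1453.51 J
depth = E/(sigma*A) = 1453.51 J / (1800 MPa * 50.2655 mm^2) = 1453.51/(1800 * 50.2655) m = 0.0160648 m ≈ 16.06 mm

16.06 mm


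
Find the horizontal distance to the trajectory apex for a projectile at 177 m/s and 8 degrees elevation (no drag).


R = v0^2*sin(2*theta)/g = 177^2*sin(2*8°)/9.81 = 880.269 m
apex_dist = R/2 = 880.269/2 = 440.1 m

440.1 m


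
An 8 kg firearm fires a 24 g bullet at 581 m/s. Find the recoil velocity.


v_recoil = m_p * v_p / m_gun = 0.024 * 581 / 8 = 1.743 m/s

1.743 m/s


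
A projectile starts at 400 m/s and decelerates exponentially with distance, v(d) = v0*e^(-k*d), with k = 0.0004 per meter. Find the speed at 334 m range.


v = v0*exp(-k*d) = 400*exp(-0.0004*334) = 350 m/s

350 m/s


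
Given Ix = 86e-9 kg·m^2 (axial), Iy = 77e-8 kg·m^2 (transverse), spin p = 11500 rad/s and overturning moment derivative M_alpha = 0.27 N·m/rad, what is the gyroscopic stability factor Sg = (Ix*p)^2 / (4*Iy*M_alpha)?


Sg = Ix^2 * p^2 / (4 * Iy * M_alpha) = (86e-9)^2 * 11500^2 / (4 * 77e-8 * 0.27) = 1.176

1.176


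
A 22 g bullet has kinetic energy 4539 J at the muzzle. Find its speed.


v = sqrt(2*E/m) = sqrt(2*4539/0.022) = 642.4 m/s

642.4 m/s


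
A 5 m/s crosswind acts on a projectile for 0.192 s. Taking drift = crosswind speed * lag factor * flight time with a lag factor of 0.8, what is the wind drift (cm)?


drift = v_wind * lag * t = 5 * 0.8 * 0.192 = 0.768 m ≈ 76.8 cm

76.8 cm


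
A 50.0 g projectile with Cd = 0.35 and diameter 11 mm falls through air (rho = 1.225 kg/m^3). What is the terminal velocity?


A = pi*(d/2)^2 = pi*(11/2000)^2 = 9.50332e-05 m^2
vt = sqrt(2mg/(Cd*rho*A)) = sqrt(2*0.05*9.81/(0.35 * 1.225 * 9.50332e-05)) = 155.2 m/s

155.2 m/s


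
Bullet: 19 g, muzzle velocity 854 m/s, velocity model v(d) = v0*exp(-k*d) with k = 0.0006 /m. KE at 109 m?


v = v0*exp(-k*d) = 854*exp(-0.0006*109) = 799.936 m/s
E = 0.5*m*v^2 = 0.5*0.019*799.936^2 = 6079 J

6079 J


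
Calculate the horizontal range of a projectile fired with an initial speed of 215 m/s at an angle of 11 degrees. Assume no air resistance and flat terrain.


R = v0^2 * sin(2*theta) / g = 215^2 * sin(2*11°) / 9.81 = 1765 m

1765 m


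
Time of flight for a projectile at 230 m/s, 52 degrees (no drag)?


T = 2*v0*sin(theta)/g = 2*230*sin(52°)/9.81 = 36.95 s

36.95 s


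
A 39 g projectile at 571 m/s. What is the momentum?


p = m*v = 0.039*571 = 22.27 kg·m/s

22.27 kg·m/s


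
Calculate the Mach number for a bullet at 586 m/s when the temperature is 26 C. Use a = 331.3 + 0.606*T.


a = 331.3 + 0.606*(26) = 347.056 m/s
M = v/a = 586/347.056 = 1.688

1.688


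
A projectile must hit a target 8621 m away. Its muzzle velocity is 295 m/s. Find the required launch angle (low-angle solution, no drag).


sin(2*theta) = R*g/v0^2 = 8621*9.81/295^2 = 0.971813, theta = arcsin(0.971813)/2 = 38.18°

38.18 degrees


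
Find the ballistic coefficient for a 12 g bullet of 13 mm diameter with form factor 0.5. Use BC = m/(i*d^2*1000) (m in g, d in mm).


BC = m/(i*d^2*1000) = 12/(0.5 * 13^2 * 1000) = 0.000142

0.000142


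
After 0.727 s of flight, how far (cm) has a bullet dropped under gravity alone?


drop = 0.5*g*t^2 = 0.5*9.81*0.727^2 = 2.59243 m ≈ 259.2 cm

259.2 cm


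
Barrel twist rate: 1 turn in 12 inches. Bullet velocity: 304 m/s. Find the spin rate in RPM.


twist_m = 12*0.0254 = 0.3048 m
spin = v/twist = 304/0.3048 = 997.3753 rev/s
RPM = spin*60 = 997.3753*60 ≈ 59843 RPM

59843 RPM


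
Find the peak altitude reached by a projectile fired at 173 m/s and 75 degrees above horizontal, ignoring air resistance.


H = (v0*sin(theta))^2 / (2g) = (173*sin(75°))^2 / (2*9.81) = 1423 m

1423 m


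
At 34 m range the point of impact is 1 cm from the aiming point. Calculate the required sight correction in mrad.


1 mrad subtends 1 cm per 10 m of range, so adj = error_cm / (dist_m / 10) = 1 / (34/10) = 0.2941 mrad

0.2941 mrad


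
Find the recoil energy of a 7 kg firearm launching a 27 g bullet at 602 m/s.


v_r = m_p*v_p/m_gun = 0.027*602/7 = 2.322 m/s, E_r = 0.5*m_gun*v_r^2 = 0.5*7*2.322^2 = 18.87 J

18.87 J


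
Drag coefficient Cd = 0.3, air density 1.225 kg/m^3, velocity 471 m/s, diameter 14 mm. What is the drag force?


A = pi*(d/2)^2 = pi*(14/2000)^2 = 1.53938e-04 m^2
Fd = 0.5*Cd*rho*A*v^2 = 0.5*0.3*1.225*1.53938e-04*471^2 = 6.275 N

6.275 N


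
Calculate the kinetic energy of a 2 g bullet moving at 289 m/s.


E = 0.5*m*v^2 = 0.5*0.002*289^2 = 83.52 J

83.52 J


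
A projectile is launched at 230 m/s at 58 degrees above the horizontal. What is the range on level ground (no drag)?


R = v0^2 * sin(2*theta) / g = 230^2 * sin(2*58°) / 9.81 = 4847 m

4847 m


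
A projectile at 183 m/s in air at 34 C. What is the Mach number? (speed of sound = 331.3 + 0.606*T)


a = 331.3 + 0.606*(34) = 351.904 m/s
M = v/a = 183/351.904 = 0.52

0.52


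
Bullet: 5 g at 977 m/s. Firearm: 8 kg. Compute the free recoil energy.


v_r = m_p*v_p/m_gun = 0.005*977/8 = 0.610625 m/s, E_r = 0.5*m_gun*v_r^2 = 0.5*8*0.610625^2 = 1.491 J

1.491 J


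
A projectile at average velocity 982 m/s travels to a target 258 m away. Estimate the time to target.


t = d/v = 258/982 = 0.2627 s

0.2627 s


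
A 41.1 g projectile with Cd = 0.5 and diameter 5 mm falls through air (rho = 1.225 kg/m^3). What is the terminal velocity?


A = pi*(d/2)^2 = pi*(5/2000)^2 = 1.96350e-05 m^2
vt = sqrt(2mg/(Cd*rho*A)) = sqrt(2*0.0411*9.81/(0.5 * 1.225 * 1.96350e-05)) = 258.9 m/s

258.9 m/s


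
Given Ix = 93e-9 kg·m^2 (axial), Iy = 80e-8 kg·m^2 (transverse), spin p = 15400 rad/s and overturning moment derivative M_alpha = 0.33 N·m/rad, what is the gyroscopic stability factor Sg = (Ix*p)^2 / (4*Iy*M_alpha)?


Sg = Ix^2 * p^2 / (4 * Iy * M_alpha) = (93e-9)^2 * 15400^2 / (4 * 80e-8 * 0.33) = 1.942

1.942


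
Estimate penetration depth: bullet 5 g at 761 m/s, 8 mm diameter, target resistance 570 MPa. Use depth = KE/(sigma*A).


A = pi*(d/2)^2 = pi*(8/2)^2 = 50.2655 mm^2
E = 0.5*m*v^2 = 0.5*0.005*761^2 = 1447.8 J
depth = E/(sigma*A) = 1447.8 J / (570 MPa * 50.2655 mm^2) = 1447.8/(570 * 50.2655) m = 0.0505318 m ≈ 50.53 mm

50.53 mm


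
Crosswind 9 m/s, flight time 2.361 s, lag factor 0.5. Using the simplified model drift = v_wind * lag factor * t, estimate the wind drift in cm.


drift = v_wind * lag * t = 9 * 0.5 * 2.361 = 10.6245 m ≈ 1062 cm

1062 cm


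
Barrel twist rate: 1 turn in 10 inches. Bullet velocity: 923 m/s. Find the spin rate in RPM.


twist_m = 10*0.0254 = 0.254 m
spin = v/twist = 923/0.254 = 3633.858 rev/s
RPM = spin*60 = 3633.858*60 ≈ 218031 RPM

218031 RPM


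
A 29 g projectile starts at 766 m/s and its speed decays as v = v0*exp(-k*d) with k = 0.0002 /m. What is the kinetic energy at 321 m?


v = v0*exp(-k*d) = 766*exp(-0.0002*321) = 718.368 m/s
E = 0.5*m*v^2 = 0.5*0.029*718.368^2 = 7483 J

7483 J


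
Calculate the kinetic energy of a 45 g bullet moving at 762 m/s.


E = 0.5*m*v^2 = 0.5*0.045*762^2 = 13064 J

13064 J


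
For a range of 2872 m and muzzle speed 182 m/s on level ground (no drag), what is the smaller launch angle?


sin(2*theta) = R*g/v0^2 = 2872*9.81/182^2 = 0.850571, theta = arcsin(0.850571)/2 = 29.14°

29.14 degrees


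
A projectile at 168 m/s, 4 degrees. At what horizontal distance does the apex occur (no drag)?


R = v0^2*sin(2*theta)/g = 168^2*sin(2*4°)/9.81 = 400.41 m
apex_dist = R/2 = 400.41/2 = 200.2 m

200.2 m


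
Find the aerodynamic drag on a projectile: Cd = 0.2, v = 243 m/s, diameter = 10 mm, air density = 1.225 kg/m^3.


A = pi*(d/2)^2 = pi*(10/2000)^2 = 7.85398e-05 m^2
Fd = 0.5*Cd*rho*A*v^2 = 0.5*0.2*1.225*7.85398e-05*243^2 = 0.5681 N

0.5681 N


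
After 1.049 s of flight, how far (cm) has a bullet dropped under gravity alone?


drop = 0.5*g*t^2 = 0.5*9.81*1.049^2 = 5.39747 m ≈ 539.7 cm

539.7 cm


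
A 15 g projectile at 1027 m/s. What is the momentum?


p = m*v = 0.015*1027 = 15.4 kg·m/s

15.4 kg·m/s


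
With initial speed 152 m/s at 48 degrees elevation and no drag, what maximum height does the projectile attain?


H = (v0*sin(theta))^2 / (2g) = (152*sin(48°))^2 / (2*9.81) = 650.3 m

650.3 m


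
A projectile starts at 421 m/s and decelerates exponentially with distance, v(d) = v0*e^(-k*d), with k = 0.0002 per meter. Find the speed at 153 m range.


v = v0*exp(-k*d) = 421*exp(-0.0002*153) = 408.3 m/s

408.3 m/s


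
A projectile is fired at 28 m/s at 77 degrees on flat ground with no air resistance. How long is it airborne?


T = 2*v0*sin(theta)/g = 2*28*sin(77°)/9.81 = 5.562 s

5.562 s


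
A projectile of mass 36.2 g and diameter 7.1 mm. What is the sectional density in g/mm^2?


SD = m/d^2 = 36.2/7.1^2 = 0.7181 g/mm^2

0.7181 g/mm^2


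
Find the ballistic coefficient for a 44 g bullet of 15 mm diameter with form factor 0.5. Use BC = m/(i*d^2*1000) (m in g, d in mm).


BC = m/(i*d^2*1000) = 44/(0.5 * 15^2 * 1000) = 0.0003911

0.0003911


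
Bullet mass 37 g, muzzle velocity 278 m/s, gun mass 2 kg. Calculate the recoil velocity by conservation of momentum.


v_recoil = m_p * v_p / m_gun = 0.037 * 278 / 2 = 5.143 m/s

5.143 m/s


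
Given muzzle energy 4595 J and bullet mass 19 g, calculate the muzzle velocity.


v = sqrt(2*E/m) = sqrt(2*4595/0.019) = 695.5 m/s

695.5 m/s


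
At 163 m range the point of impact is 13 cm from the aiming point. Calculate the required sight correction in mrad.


1 mrad subtends 1 cm per 10 m of range, so adj = error_cm / (dist_m / 10) = 13 / (163/10) = 0.7975 mrad

0.7975 mrad


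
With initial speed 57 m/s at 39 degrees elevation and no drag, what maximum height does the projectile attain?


H = (v0*sin(theta))^2 / (2g) = (57*sin(39°))^2 / (2*9.81) = 65.58 m

65.58 m


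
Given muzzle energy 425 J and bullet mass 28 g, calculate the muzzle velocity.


v = sqrt(2*E/m) = sqrt(2*425/0.028) = 174.2 m/s

174.2 m/s


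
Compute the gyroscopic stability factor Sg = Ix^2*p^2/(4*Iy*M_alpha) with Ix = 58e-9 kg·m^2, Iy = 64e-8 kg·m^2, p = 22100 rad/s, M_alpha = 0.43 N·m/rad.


Sg = Ix^2 * p^2 / (4 * Iy * M_alpha) = (58e-9)^2 * 22100^2 / (4 * 64e-8 * 0.43) = 1.493

1.493


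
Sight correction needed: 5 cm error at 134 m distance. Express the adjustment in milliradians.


1 mrad subtends 1 cm per 10 m of range, so adj = error_cm / (dist_m / 10) = 5 / (134/10) = 0.3731 mrad

0.3731 mrad


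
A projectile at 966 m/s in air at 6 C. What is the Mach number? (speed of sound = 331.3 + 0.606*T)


a = 331.3 + 0.606*(6) = 334.936 m/s
M = v/a = 966/334.936 = 2.884

2.884


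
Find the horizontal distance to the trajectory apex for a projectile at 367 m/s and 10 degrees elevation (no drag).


R = v0^2*sin(2*theta)/g = 367^2*sin(2*10°)/9.81 = 4695.86 m
apex_dist = R/2 = 4695.86/2 = 2348 m

2348 m


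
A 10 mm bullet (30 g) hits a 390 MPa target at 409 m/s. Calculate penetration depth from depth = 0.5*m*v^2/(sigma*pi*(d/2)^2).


A = pi*(d/2)^2 = pi*(10/2)^2 = 78.5398 mm^2
E = 0.5*m*v^2 = 0.5*0.03*409^2 = 2509.21 J
depth = E/(sigma*A) = 2509.21 J / (390 MPa * 78.5398 mm^2) = 2509.21/(390 * 78.5398) m = 0.0819188 m ≈ 81.92 mm

81.92 mm


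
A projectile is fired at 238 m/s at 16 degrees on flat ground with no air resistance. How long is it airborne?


T = 2*v0*sin(theta)/g = 2*238*sin(16°)/9.81 = 13.37 s

13.37 s


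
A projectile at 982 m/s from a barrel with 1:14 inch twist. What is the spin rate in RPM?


twist_m = 14*0.0254 = 0.3556 m
spin = v/twist = 982/0.3556 = 2761.53 rev/s
RPM = spin*60 = 2761.53*60 ≈ 165692 RPM

165692 RPM


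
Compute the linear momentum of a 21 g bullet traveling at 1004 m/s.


p = m*v = 0.021*1004 = 21.08 kg·m/s

21.08 kg·m/s


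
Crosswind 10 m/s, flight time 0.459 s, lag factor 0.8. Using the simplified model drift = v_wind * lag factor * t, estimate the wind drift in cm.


drift = v_wind * lag * t = 10 * 0.8 * 0.459 = 3.672 m ≈ 367.2 cm

367.2 cm


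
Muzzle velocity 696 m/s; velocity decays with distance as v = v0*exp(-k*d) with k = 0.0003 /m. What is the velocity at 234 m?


v = v0*exp(-k*d) = 696*exp(-0.0003*234) = 648.8 m/s

648.8 m/s


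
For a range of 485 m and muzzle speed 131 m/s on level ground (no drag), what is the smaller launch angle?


sin(2*theta) = R*g/v0^2 = 485*9.81/131^2 = 0.277248, theta = arcsin(0.277248)/2 = 8.048°

8.048 degrees


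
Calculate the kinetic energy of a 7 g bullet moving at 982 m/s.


E = 0.5*m*v^2 = 0.5*0.007*982^2 = 3375 J

3375 J


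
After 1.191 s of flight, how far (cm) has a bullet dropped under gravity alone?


drop = 0.5*g*t^2 = 0.5*9.81*1.191^2 = 6.95765 m ≈ 695.8 cm

695.8 cm


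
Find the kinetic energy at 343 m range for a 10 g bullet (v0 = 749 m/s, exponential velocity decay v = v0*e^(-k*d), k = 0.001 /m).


v = v0*exp(-k*d) = 749*exp(-0.001*343) = 531.519 m/s
E = 0.5*m*v^2 = 0.5*0.01*531.519^2 = 1413 J

1413 J


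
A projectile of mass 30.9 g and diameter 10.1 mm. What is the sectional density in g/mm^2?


SD = m/d^2 = 30.9/10.1^2 = 0.3029 g/mm^2

0.3029 g/mm^2


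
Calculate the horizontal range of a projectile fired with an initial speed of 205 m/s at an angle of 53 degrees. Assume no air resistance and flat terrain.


R = v0^2 * sin(2*theta) / g = 205^2 * sin(2*53°) / 9.81 = 4118 m

4118 m


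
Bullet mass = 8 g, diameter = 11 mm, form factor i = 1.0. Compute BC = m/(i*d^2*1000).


BC = m/(i*d^2*1000) = 8/(1.0 * 11^2 * 1000) = 6.612e-05

6.612e-05


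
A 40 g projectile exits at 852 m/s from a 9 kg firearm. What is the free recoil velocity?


v_recoil = m_p * v_p / m_gun = 0.04 * 852 / 9 = 3.787 m/s

3.787 m/s


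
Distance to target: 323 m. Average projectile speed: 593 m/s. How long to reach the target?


t = d/v = 323/593 = 0.5447 s

0.5447 s


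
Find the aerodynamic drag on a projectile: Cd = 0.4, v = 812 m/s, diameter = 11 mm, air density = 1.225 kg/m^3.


A = pi*(d/2)^2 = pi*(11/2000)^2 = 9.50332e-05 m^2
Fd = 0.5*Cd*rho*A*v^2 = 0.5*0.4*1.225*9.50332e-05*812^2 = 15.35 N

15.35 N


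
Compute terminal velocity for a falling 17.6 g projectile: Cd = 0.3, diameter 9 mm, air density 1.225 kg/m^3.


A = pi*(d/2)^2 = pi*(9/2000)^2 = 6.36173e-05 m^2
vt = sqrt(2mg/(Cd*rho*A)) = sqrt(2*0.0176*9.81/(0.3 * 1.225 * 6.36173e-05)) = 121.5 m/s

121.5 m/s


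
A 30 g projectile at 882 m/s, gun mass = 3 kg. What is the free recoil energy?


v_r = m_p*v_p/m_gun = 0.03*882/3 = 8.82 m/s, E_r = 0.5*m_gun*v_r^2 = 0.5*3*8.82^2 = 116.7 J

116.7 J


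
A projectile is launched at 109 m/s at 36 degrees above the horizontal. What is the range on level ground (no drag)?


R = v0^2 * sin(2*theta) / g = 109^2 * sin(2*36°) / 9.81 = 1152 m

1152 m


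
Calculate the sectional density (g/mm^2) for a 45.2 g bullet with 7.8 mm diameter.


SD = m/d^2 = 45.2/7.8^2 = 0.7429 g/mm^2

0.7429 g/mm^2


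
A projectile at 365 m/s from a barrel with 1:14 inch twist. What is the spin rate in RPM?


twist_m = 14*0.0254 = 0.3556 m
spin = v/twist = 365/0.3556 = 1026.434 rev/s
RPM = spin*60 = 1026.434*60 ≈ 61586 RPM

61586 RPM


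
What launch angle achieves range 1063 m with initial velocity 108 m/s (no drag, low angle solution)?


sin(2*theta) = R*g/v0^2 = 1063*9.81/108^2 = 0.894035, theta = arcsin(0.894035)/2 = 31.69°

31.69 degrees


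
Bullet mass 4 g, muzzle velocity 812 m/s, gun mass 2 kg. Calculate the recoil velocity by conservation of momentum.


v_recoil = m_p * v_p / m_gun = 0.004 * 812 / 2 = 1.624 m/s

1.624 m/s


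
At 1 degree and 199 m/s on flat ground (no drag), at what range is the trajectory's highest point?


R = v0^2*sin(2*theta)/g = 199^2*sin(2*1°)/9.81 = 140.882 m
apex_dist = R/2 = 140.882/2 = 70.44 m

70.44 m


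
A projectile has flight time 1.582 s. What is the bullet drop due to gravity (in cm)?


drop = 0.5*g*t^2 = 0.5*9.81*1.582^2 = 12.2759 m ≈ 1228 cm

1228 cm


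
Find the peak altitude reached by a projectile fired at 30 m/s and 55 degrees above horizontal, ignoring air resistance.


H = (v0*sin(theta))^2 / (2g) = (30*sin(55°))^2 / (2*9.81) = 30.78 m

30.78 m


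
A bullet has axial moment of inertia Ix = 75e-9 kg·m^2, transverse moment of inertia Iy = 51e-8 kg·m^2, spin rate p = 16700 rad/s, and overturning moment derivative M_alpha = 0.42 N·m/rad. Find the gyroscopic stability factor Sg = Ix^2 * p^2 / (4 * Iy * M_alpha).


Sg = Ix^2 * p^2 / (4 * Iy * M_alpha) = (75e-9)^2 * 16700^2 / (4 * 51e-8 * 0.42) = 1.831

1.831


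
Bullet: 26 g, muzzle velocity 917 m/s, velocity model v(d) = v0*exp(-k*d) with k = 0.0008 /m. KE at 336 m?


v = v0*exp(-k*d) = 917*exp(-0.0008*336) = 700.86 m/s
E = 0.5*m*v^2 = 0.5*0.026*700.86^2 = 6386 J

6386 J


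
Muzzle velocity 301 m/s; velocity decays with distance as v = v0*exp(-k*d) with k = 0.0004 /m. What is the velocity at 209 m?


v = v0*exp(-k*d) = 301*exp(-0.0004*209) = 276.9 m/s

276.9 m/s


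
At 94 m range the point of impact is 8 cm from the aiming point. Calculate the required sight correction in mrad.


1 mrad subtends 1 cm per 10 m of range, so adj = error_cm / (dist_m / 10) = 8 / (94/10) = 0.8511 mrad

0.8511 mrad


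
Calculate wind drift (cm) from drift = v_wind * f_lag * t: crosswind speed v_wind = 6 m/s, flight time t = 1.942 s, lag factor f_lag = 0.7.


drift = v_wind * lag * t = 6 * 0.7 * 1.942 = 8.1564 m ≈ 815.6 cm

815.6 cm


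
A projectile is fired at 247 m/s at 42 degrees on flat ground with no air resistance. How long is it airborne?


T = 2*v0*sin(theta)/g = 2*247*sin(42°)/9.81 = 33.7 s

33.7 s


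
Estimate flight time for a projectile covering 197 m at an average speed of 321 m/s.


t = d/v = 197/321 = 0.6137 s

0.6137 s


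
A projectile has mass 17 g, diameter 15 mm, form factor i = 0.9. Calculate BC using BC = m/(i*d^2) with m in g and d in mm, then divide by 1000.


BC = m/(i*d^2*1000) = 17/(0.9 * 15^2 * 1000) = 8.395e-05

8.395e-05


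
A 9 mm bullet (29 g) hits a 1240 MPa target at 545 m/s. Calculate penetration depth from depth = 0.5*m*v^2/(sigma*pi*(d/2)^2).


A = pi*(d/2)^2 = pi*(9/2)^2 = 63.6173 mm^2
E = 0.5*m*v^2 = 0.5*0.029*545^2 = 4306.86 J
depth = E/(sigma*A) = 4306.86 J / (1240 MPa * 63.6173 mm^2) = 4306.86/(1240 * 63.6173) m = 0.0545965 m ≈ 54.6 mm

54.6 mm


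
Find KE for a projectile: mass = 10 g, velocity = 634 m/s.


E = 0.5*m*v^2 = 0.5*0.01*634^2 = 2010 J

2010 J


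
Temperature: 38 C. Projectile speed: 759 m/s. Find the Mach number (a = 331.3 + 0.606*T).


a = 331.3 + 0.606*(38) = 354.328 m/s
M = v/a = 759/354.328 = 2.142

2.142


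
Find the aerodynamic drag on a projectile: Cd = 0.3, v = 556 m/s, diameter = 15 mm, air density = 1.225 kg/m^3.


A = pi*(d/2)^2 = pi*(15/2000)^2 = 1.76715e-04 m^2
Fd = 0.5*Cd*rho*A*v^2 = 0.5*0.3*1.225*1.76715e-04*556^2 = 10.04 N

10.04 N


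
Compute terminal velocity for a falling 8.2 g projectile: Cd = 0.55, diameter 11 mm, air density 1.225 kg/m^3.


A = pi*(d/2)^2 = pi*(11/2000)^2 = 9.50332e-05 m^2
vt = sqrt(2mg/(Cd*rho*A)) = sqrt(2*0.0082*9.81/(0.55 * 1.225 * 9.50332e-05)) = 50.13 m/s

50.13 m/s


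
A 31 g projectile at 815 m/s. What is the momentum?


p = m*v = 0.031*815 = 25.27 kg·m/s

25.27 kg·m/s


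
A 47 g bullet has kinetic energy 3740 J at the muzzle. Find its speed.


v = sqrt(2*E/m) = sqrt(2*3740/0.047) = 398.9 m/s

398.9 m/s


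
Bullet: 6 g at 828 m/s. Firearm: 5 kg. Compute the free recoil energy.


v_r = m_p*v_p/m_gun = 0.006*828/5 = 0.9936 m/s, E_r = 0.5*m_gun*v_r^2 = 0.5*5*0.9936^2 = 2.468 J

2.468 J


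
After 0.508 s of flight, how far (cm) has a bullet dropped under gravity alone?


drop = 0.5*g*t^2 = 0.5*9.81*0.508^2 = 1.2658 m ≈ 126.6 cm

126.6 cm


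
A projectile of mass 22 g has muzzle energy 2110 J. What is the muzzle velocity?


v = sqrt(2*E/m) = sqrt(2*2110/0.022) = 438 m/s

438 m/s


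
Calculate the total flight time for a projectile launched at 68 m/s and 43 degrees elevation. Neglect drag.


T = 2*v0*sin(theta)/g = 2*68*sin(43°)/9.81 = 9.455 s

9.455 s


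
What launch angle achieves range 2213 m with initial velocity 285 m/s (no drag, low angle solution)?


sin(2*theta) = R*g/v0^2 = 2213*9.81/285^2 = 0.267276, theta = arcsin(0.267276)/2 = 7.751°

7.751 degrees


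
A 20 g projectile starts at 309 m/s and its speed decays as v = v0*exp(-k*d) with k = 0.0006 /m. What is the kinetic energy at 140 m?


v = v0*exp(-k*d) = 309*exp(-0.0006*140) = 284.104 m/s
E = 0.5*m*v^2 = 0.5*0.02*284.104^2 = 807.2 J

807.2 J


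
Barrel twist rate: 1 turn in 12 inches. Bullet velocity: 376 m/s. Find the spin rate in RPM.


twist_m = 12*0.0254 = 0.3048 m
spin = v/twist = 376/0.3048 = 1233.596 rev/s
RPM = spin*60 = 1233.596*60 ≈ 74016 RPM

74016 RPM


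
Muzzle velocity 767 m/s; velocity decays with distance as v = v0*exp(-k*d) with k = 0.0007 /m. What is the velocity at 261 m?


v = v0*exp(-k*d) = 767*exp(-0.0007*261) = 638.9 m/s

638.9 m/s


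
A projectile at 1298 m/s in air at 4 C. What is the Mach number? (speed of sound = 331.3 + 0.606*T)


a = 331.3 + 0.606*(4) = 333.724 m/s
M = v/a = 1298/333.724 = 3.889

3.889


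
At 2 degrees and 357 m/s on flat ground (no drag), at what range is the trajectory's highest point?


R = v0^2*sin(2*theta)/g = 357^2*sin(2*2°)/9.81 = 906.258 m
apex_dist = R/2 = 906.258/2 = 453.1 m

453.1 m


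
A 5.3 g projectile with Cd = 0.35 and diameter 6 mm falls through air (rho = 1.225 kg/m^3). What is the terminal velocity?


A = pi*(d/2)^2 = pi*(6/2000)^2 = 2.82743e-05 m^2
vt = sqrt(2mg/(Cd*rho*A)) = sqrt(2*0.0053*9.81/(0.35 * 1.225 * 2.82743e-05)) = 92.62 m/s

92.62 m/s


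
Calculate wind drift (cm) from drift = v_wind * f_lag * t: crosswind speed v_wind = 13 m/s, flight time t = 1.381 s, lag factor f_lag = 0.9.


drift = v_wind * lag * t = 13 * 0.9 * 1.381 = 16.1577 m ≈ 1616 cm

1616 cm


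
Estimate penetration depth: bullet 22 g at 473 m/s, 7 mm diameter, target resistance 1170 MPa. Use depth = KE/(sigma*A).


A = pi*(d/2)^2 = pi*(7/2)^2 = 38.4845 mm^2
E = 0.5*m*v^2 = 0.5*0.022*473^2 = 2461.02 J
depth = E/(sigma*A) = 2461.02 J / (1170 MPa * 38.4845 mm^2) = 2461.02/(1170 * 38.4845) m = 0.0546567 m ≈ 54.66 mm

54.66 mm


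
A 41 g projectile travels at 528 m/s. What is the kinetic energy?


E = 0.5*m*v^2 = 0.5*0.041*528^2 = 5715 J

5715 J


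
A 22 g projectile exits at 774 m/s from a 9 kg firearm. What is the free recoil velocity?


v_recoil = m_p * v_p / m_gun = 0.022 * 774 / 9 = 1.892 m/s

1.892 m/s


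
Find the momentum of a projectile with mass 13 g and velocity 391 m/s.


p = m*v = 0.013*391 = 5.083 kg·m/s

5.083 kg·m/s


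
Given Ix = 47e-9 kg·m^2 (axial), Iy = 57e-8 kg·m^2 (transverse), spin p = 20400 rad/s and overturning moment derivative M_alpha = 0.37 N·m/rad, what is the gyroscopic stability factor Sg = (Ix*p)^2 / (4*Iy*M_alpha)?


Sg = Ix^2 * p^2 / (4 * Iy * M_alpha) = (47e-9)^2 * 20400^2 / (4 * 57e-8 * 0.37) = 1.09

1.09


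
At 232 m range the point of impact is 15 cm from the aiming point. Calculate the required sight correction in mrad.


1 mrad subtends 1 cm per 10 m of range, so adj = error_cm / (dist_m / 10) = 15 / (232/10) = 0.6466 mrad

0.6466 mrad


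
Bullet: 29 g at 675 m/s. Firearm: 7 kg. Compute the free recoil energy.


v_r = m_p*v_p/m_gun = 0.029*675/7 = 2.79643 m/s, E_r = 0.5*m_gun*v_r^2 = 0.5*7*2.79643^2 = 27.37 J

27.37 J
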